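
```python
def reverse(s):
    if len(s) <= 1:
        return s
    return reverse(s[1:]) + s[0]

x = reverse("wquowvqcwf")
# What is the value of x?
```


reverse("wquowvqcwf")
= reverse("quowvqcwf") + "w"
= reverse("uowvqcwf") + "q" + "w"
= reverse("owvqcwf") + "u" + "q" + "w"
= reverse("wvqcwf") + "o" + "u" + "q" + "w"
= reverse("vqcwf") + "w" + "o" + "u" + "q" + "w"
= reverse("qcwf") + "v" + "w" + "o" + "u" + "q" + "w"
= reverse("cwf") + "q" + "v" + "w" + "o" + "u" + "q" + "w"
= reverse("wf") + "c" + "q" + "v" + "w" + "o" + "u" + "q" + "w"
= reverse("f") + "w" + "c" + "q" + "v" + "w" + "o" + "u" + "q" + "w"
= "f" + "w" + "c" + "q" + "v" + "w" + "o" + "u" + "q" + "w"
= "fwcqvwouqw"


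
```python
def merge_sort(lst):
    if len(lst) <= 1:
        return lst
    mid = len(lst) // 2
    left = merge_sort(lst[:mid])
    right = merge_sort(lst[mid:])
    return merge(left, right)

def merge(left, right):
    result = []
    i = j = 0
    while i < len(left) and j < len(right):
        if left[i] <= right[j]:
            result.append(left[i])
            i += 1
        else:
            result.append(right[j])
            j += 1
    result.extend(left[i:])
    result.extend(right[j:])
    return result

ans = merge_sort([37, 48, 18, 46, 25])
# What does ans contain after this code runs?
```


merge_sort([37, 48, 18, 46, 25])
Split into [37, 48] and [18, 46, 25]
Left sorted: [37, 48]
Right sorted: [18, 25, 46]
Merge [37, 48] and [18, 25, 46]
= [18, 25, 37, 46, 48]


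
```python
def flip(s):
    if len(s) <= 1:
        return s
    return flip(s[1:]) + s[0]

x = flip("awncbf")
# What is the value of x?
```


flip("awncbf")
= flip("wncbf") + "a"
= flip("ncbf") + "w" + "a"
= flip("cbf") + "n" + "w" + "a"
= flip("bf") + "c" + "n" + "w" + "a"
= flip("f") + "b" + "c" + "n" + "w" + "a"
= "f" + "b" + "c" + "n" + "w" + "a"
= "fbcnwa"


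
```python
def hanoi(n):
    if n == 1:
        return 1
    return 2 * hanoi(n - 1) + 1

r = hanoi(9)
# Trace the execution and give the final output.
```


hanoi(9)
= 2 * hanoi(8) + 1
= 2 * (2 * hanoi(7) + 1) + 1
= 2 * (2 * (2 * hanoi(6) + 1) + 1) + 1
= 2 * (2 * (2 * (2 * hanoi(5) + 1) + 1) + 1) + 1
= 2 * (2 * (2 * (2 * (2 * hanoi(4) + 1) + 1) + 1) + 1) + 1
= 2 * (2 * (2 * (2 * (2 * (2 * hanoi(3) + 1) + 1) + 1) + 1) + 1) + 1
= 2 * (2 * (2 * (2 * (2 * (2 * (2 * hanoi(2) + 1) + 1) + 1) + 1) + 1) + 1) + 1
= 2 * (2 * (2 * (2 * (2 * (2 * (2 * (2 * hanoi(1) + 1) + 1) + 1) + 1) + 1) + 1) + 1) + 1
Now compute bottom-up:
hanoi(1) = 1
hanoi(2) = 2 * 1 + 1 = 3
hanoi(3) = 2 * 3 + 1 = 7
hanoi(4) = 2 * 7 + 1 = 15
hanoi(5) = 2 * 15 + 1 = 31
hanoi(6) = 2 * 31 + 1 = 63
hanoi(7) = 2 * 63 + 1 = 127
hanoi(8) = 2 * 127 + 1 = 255
hanoi(9) = 2 * 255 + 1 = 511
= 511


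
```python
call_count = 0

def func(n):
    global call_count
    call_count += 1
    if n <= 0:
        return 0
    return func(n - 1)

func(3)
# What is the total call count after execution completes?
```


func(3) calls func(2) calls ... calls func(0)
Total calls: 3 + 1 (for base case) = 4


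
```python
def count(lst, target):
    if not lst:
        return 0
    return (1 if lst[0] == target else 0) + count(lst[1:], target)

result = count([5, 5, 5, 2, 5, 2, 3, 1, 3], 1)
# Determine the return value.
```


count([5, 5, 5, 2, 5, 2, 3, 1, 3], 1)
lst[0]=5 != 1: 0 + count([5, 5, 2, 5, 2, 3, 1, 3], 1)
lst[0]=5 != 1: 0 + count([5, 2, 5, 2, 3, 1, 3], 1)
lst[0]=5 != 1: 0 + count([2, 5, 2, 3, 1, 3], 1)
lst[0]=2 != 1: 0 + count([5, 2, 3, 1, 3], 1)
lst[0]=5 != 1: 0 + count([2, 3, 1, 3], 1)
lst[0]=2 != 1: 0 + count([3, 1, 3], 1)
lst[0]=3 != 1: 0 + count([1, 3], 1)
lst[0]=1 == 1: 1 + count([3], 1)
lst[0]=3 != 1: 0 + count([], 1)
= 1


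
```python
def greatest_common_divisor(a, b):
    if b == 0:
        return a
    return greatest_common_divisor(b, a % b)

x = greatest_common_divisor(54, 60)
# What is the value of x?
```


greatest_common_divisor(54, 60)
= greatest_common_divisor(60, 54 % 60) = greatest_common_divisor(60, 54)
= greatest_common_divisor(54, 60 % 54) = greatest_common_divisor(54, 6)
= greatest_common_divisor(6, 54 % 6) = greatest_common_divisor(6, 0)
b == 0, return a = 6


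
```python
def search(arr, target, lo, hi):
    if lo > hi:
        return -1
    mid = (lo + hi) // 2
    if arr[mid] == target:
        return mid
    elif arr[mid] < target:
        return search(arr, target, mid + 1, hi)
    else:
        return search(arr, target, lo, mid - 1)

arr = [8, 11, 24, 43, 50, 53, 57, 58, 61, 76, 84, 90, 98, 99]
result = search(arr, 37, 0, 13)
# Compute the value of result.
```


search(arr, 37, 0, 13)
lo=0, hi=13, mid=6, arr[mid]=57
57 > 37, search left half
lo=0, hi=5, mid=2, arr[mid]=24
24 < 37, search right half
lo=3, hi=5, mid=4, arr[mid]=50
50 > 37, search left half
lo=3, hi=3, mid=3, arr[mid]=43
43 > 37, search left half
lo > hi, target not found, return -1
= -1


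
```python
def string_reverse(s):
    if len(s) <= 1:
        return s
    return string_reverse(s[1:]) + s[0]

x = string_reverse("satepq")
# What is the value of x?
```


string_reverse("satepq")
= string_reverse("atepq") + "s"
= string_reverse("tepq") + "a" + "s"
= string_reverse("epq") + "t" + "a" + "s"
= string_reverse("pq") + "e" + "t" + "a" + "s"
= string_reverse("q") + "p" + "e" + "t" + "a" + "s"
= "q" + "p" + "e" + "t" + "a" + "s"
= "qpetas"


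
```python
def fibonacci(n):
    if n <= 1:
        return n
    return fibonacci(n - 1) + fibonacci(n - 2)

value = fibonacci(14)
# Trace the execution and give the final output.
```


fibonacci(14)
= fibonacci(13) + fibonacci(12)
= (fibonacci(12) + fibonacci(11)) + fibonacci(12)
Computing bottom-up: fibonacci(0)=0, fibonacci(1)=1, fibonacci(2)=1, fibonacci(3)=2, fibonacci(4)=3, fibonacci(5)=5, fibonacci(6)=8, fibonacci(7)=13, fibonacci(8)=21, fibonacci(9)=34, fibonacci(10)=55, fibonacci(11)=89, fibonacci(12)=144, fibonacci(13)=233, fibonacci(14)=377
= 377


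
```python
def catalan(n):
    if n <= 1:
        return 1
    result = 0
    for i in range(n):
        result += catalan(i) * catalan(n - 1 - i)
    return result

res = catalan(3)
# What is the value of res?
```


catalan(3)
= sum of catalan(i) * catalan(3-1-i) for i in 0..2
First compute sub-values bottom-up:
  catalan(0) = 1, catalan(1) = 1
  catalan(2) = 1*1 + 1*1 = 2
Now catalan(3):
  catalan(0)*catalan(2) = 1*2 = 2
  catalan(1)*catalan(1) = 1*1 = 1
  catalan(2)*catalan(0) = 2*1 = 2
= 2 + 1 + 2
= 5


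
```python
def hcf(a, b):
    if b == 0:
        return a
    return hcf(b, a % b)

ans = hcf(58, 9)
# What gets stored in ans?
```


hcf(58, 9)
= hcf(9, 58 % 9) = hcf(9, 4)
= hcf(4, 9 % 4) = hcf(4, 1)
= hcf(1, 4 % 1) = hcf(1, 0)
b == 0, return a = 1


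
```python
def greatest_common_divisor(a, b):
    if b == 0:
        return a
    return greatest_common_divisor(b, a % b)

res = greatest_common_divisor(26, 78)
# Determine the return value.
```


greatest_common_divisor(26, 78)
= greatest_common_divisor(78, 26 % 78) = greatest_common_divisor(78, 26)
= greatest_common_divisor(26, 78 % 26) = greatest_common_divisor(26, 0)
b == 0, return a = 26


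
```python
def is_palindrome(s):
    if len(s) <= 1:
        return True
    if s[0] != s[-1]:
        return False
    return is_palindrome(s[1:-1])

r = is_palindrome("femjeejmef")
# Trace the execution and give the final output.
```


is_palindrome("femjeejmef")
"femjeejmef": s[0]='f' == s[-1]='f' -> is_palindrome("emjeejme")
"emjeejme": s[0]='e' == s[-1]='e' -> is_palindrome("mjeejm")
"mjeejm": s[0]='m' == s[-1]='m' -> is_palindrome("jeej")
"jeej": s[0]='j' == s[-1]='j' -> is_palindrome("ee")
"ee": s[0]='e' == s[-1]='e' -> is_palindrome("")
"": len <= 1 -> True
= True


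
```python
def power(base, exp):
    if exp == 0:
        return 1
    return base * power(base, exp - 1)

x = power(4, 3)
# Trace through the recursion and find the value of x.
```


power(4, 3)
= 4 * power(4, 2)
= 4 * 4 * power(4, 1)
= 4 * 4 * 4 * power(4, 0)
= 4 * 4 * 4 * 1
= 64


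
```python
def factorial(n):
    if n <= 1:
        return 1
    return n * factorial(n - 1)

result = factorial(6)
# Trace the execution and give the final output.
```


factorial(6)
= 6 * factorial(5)
= 6 * 5 * factorial(4)
= 6 * 5 * 4 * factorial(3)
= 6 * 5 * 4 * 3 * factorial(2)
= 6 * 5 * 4 * 3 * 2 * factorial(1)
= 6 * 5 * 4 * 3 * 2 * 1
= 720


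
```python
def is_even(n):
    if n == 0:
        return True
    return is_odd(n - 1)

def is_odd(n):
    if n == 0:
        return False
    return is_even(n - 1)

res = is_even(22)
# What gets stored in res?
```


is_even(22)
= is_odd(21)
= is_even(20)
= is_odd(19)
= is_even(18)
= is_odd(17)
= is_even(16)
= is_odd(15)
= is_even(14)
= is_odd(13)
= is_even(12)
= is_odd(11)
= is_even(10)
= is_odd(9)
= is_even(8)
= is_odd(7)
= is_even(6)
= is_odd(5)
= is_even(4)
= is_odd(3)
= is_even(2)
= is_odd(1)
= is_even(0)
n == 0: return True
= True


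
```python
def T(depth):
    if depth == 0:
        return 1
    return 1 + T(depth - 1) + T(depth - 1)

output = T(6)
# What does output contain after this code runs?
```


T(6)
= 1 + T(5) + T(5)
= 1 + 2 * T(5)
T(k) = 2^(k+1) - 1
T(0) = 1
T(1) = 3
T(2) = 7
T(3) = 15
T(4) = 31
T(6) = 2^7 - 1 = 127


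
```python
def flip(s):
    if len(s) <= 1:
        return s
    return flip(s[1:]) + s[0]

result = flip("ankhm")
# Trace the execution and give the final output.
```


flip("ankhm")
= flip("nkhm") + "a"
= flip("khm") + "n" + "a"
= flip("hm") + "k" + "n" + "a"
= flip("m") + "h" + "k" + "n" + "a"
= "m" + "h" + "k" + "n" + "a"
= "mhkna"


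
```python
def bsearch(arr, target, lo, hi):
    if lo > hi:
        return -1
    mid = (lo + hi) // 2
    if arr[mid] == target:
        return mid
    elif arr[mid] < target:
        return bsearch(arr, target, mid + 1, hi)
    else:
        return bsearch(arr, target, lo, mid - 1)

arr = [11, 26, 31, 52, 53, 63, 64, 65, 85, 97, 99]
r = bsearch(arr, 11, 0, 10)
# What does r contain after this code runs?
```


bsearch(arr, 11, 0, 10)
lo=0, hi=10, mid=5, arr[mid]=63
63 > 11, search left half
lo=0, hi=4, mid=2, arr[mid]=31
31 > 11, search left half
lo=0, hi=1, mid=0, arr[mid]=11
arr[0] == 11, found at index 0
= 0


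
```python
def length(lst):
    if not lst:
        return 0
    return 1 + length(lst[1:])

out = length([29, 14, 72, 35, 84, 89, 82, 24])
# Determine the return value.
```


length([29, 14, 72, 35, 84, 89, 82, 24])
= 1 + length([14, 72, 35, 84, 89, 82, 24])
= 1 + 1 + length([72, 35, 84, 89, 82, 24])
= 1 + 1 + 1 + length([35, 84, 89, 82, 24])
= 1 + 1 + 1 + 1 + length([84, 89, 82, 24])
= 1 + 1 + 1 + 1 + 1 + length([89, 82, 24])
= 1 + 1 + 1 + 1 + 1 + 1 + length([82, 24])
= 1 + 1 + 1 + 1 + 1 + 1 + 1 + length([24])
= 1 + 1 + 1 + 1 + 1 + 1 + 1 + 1 + length([])
= 1 + 1 + 1 + 1 + 1 + 1 + 1 + 1 + 0
= 8


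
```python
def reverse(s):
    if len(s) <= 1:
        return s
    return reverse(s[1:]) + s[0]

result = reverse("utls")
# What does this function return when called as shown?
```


reverse("utls")
= reverse("tls") + "u"
= reverse("ls") + "t" + "u"
= reverse("s") + "l" + "t" + "u"
= "s" + "l" + "t" + "u"
= "sltu"


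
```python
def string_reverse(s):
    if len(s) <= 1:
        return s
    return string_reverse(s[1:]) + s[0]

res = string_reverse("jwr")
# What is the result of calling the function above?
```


string_reverse("jwr")
= string_reverse("wr") + "j"
= string_reverse("r") + "w" + "j"
= "r" + "w" + "j"
= "rwj"


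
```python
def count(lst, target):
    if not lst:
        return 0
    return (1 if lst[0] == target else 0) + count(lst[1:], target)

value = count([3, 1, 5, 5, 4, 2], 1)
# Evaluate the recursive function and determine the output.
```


count([3, 1, 5, 5, 4, 2], 1)
lst[0]=3 != 1: 0 + count([1, 5, 5, 4, 2], 1)
lst[0]=1 == 1: 1 + count([5, 5, 4, 2], 1)
lst[0]=5 != 1: 0 + count([5, 4, 2], 1)
lst[0]=5 != 1: 0 + count([4, 2], 1)
lst[0]=4 != 1: 0 + count([2], 1)
lst[0]=2 != 1: 0 + count([], 1)
= 1


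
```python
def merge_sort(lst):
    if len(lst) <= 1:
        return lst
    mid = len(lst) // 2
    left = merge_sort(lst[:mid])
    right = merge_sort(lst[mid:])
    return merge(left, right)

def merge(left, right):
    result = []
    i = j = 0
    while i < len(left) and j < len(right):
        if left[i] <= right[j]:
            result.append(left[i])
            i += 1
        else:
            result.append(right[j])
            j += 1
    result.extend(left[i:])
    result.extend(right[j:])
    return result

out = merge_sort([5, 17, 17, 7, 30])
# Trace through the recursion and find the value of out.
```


merge_sort([5, 17, 17, 7, 30])
Split into [5, 17] and [17, 7, 30]
Left sorted: [5, 17]
Right sorted: [7, 17, 30]
Merge [5, 17] and [7, 17, 30]
= [5, 7, 17, 17, 30]


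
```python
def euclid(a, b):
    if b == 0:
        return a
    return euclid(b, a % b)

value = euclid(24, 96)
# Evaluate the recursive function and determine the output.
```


euclid(24, 96)
= euclid(96, 24 % 96) = euclid(96, 24)
= euclid(24, 96 % 24) = euclid(24, 0)
b == 0, return a = 24


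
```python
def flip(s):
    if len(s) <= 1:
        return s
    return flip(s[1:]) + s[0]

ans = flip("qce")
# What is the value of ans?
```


flip("qce")
= flip("ce") + "q"
= flip("e") + "c" + "q"
= "e" + "c" + "q"
= "ecq"


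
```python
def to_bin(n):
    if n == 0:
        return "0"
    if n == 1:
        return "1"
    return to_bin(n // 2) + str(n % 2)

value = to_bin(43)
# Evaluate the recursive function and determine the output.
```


to_bin(43)
= to_bin(21) + "1"
= to_bin(10) + "1" + "1"
= to_bin(5) + "0" + "1" + "1"
= to_bin(2) + "1" + "0" + "1" + "1"
= to_bin(1) + "0" + "1" + "0" + "1" + "1"
= "1" + "0" + "1" + "0" + "1" + "1"
= "101011"


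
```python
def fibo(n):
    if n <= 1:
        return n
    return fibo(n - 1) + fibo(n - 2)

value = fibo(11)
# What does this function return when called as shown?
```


fibo(11)
= fibo(10) + fibo(9)
= (fibo(9) + fibo(8)) + fibo(9)
Computing bottom-up: fibo(0)=0, fibo(1)=1, fibo(2)=1, fibo(3)=2, fibo(4)=3, fibo(5)=5, fibo(6)=8, fibo(7)=13, fibo(8)=21, fibo(9)=34, fibo(10)=55, fibo(11)=89
= 89


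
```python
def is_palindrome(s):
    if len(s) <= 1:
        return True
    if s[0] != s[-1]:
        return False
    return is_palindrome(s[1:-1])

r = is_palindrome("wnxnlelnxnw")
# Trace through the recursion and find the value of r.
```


is_palindrome("wnxnlelnxnw")
"wnxnlelnxnw": s[0]='w' == s[-1]='w' -> is_palindrome("nxnlelnxn")
"nxnlelnxn": s[0]='n' == s[-1]='n' -> is_palindrome("xnlelnx")
"xnlelnx": s[0]='x' == s[-1]='x' -> is_palindrome("nleln")
"nleln": s[0]='n' == s[-1]='n' -> is_palindrome("lel")
"lel": s[0]='l' == s[-1]='l' -> is_palindrome("e")
"e": len <= 1 -> True
= True


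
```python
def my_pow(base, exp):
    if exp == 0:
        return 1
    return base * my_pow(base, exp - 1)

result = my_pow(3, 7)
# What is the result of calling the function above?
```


my_pow(3, 7)
= 3 * my_pow(3, 6)
= 3 * 3 * my_pow(3, 5)
= 3 * 3 * 3 * my_pow(3, 4)
= 3 * 3 * 3 * 3 * my_pow(3, 3)
= 3 * 3 * 3 * 3 * 3 * my_pow(3, 2)
= 3 * 3 * 3 * 3 * 3 * 3 * my_pow(3, 1)
= 3 * 3 * 3 * 3 * 3 * 3 * 3 * my_pow(3, 0)
= 3 * 3 * 3 * 3 * 3 * 3 * 3 * 1
= 2187


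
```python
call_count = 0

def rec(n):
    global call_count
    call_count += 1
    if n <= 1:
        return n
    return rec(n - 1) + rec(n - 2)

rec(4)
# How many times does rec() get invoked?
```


rec(4) calls rec(3) and rec(2); each non-base call branches into two more.
Let C(k) = total number of calls made by rec(k), including the call to rec(k) itself.
Base cases: C(0) = 1, C(1) = 1
Recurrence: C(k) = 1 + C(k-1) + C(k-2)
  C(2) = 1 + C(1) + C(0) = 1 + 1 + 1 = 3
  C(3) = 1 + C(2) + C(1) = 1 + 3 + 1 = 5
  C(4) = 1 + C(3) + C(2) = 1 + 5 + 3 = 9
Total calls = C(4) = 9


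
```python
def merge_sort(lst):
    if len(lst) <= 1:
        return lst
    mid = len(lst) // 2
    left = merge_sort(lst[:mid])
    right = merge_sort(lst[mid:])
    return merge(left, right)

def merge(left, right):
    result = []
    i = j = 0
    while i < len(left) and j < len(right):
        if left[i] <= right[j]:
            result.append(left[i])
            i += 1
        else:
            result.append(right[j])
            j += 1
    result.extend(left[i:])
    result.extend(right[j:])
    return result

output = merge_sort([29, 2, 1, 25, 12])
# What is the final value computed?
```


merge_sort([29, 2, 1, 25, 12])
Split into [29, 2] and [1, 25, 12]
Left sorted: [2, 29]
Right sorted: [1, 12, 25]
Merge [2, 29] and [1, 12, 25]
= [1, 2, 12, 25, 29]


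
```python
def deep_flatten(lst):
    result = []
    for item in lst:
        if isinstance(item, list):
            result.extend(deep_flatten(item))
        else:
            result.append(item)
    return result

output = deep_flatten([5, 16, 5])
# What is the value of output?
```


deep_flatten([5, 16, 5])
Processing each element:
  5 is not a list -> append 5
  16 is not a list -> append 16
  5 is not a list -> append 5
= [5, 16, 5]


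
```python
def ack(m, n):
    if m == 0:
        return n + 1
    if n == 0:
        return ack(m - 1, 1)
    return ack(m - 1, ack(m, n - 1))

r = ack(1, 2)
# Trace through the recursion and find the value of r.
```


ack(1, 2)
= ack(0, ack(1, 1))
First compute ack(1, 1) = 3
= ack(0, 3)
= 4


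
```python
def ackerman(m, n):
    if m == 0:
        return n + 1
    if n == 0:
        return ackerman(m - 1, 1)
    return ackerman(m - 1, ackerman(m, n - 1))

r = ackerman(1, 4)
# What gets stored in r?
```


ackerman(1, 4)
= ackerman(0, ackerman(1, 3))
First compute ackerman(1, 3) = 5
= ackerman(0, 5)
= 6


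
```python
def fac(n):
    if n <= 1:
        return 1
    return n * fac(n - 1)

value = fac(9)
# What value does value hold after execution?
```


fac(9)
= 9 * fac(8)
= 9 * 8 * fac(7)
= 9 * 8 * 7 * fac(6)
= 9 * 8 * 7 * 6 * fac(5)
= 9 * 8 * 7 * 6 * 5 * fac(4)
= 9 * 8 * 7 * 6 * 5 * 4 * fac(3)
= 9 * 8 * 7 * 6 * 5 * 4 * 3 * fac(2)
= 9 * 8 * 7 * 6 * 5 * 4 * 3 * 2 * fac(1)
= 9 * 8 * 7 * 6 * 5 * 4 * 3 * 2 * 1
= 362880


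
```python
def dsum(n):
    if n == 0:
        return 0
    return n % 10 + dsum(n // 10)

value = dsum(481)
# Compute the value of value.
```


dsum(481)
= 1 + dsum(48)
= 1 + 8 + dsum(4)
= 1 + 8 + 4 + dsum(0)
= 1 + 8 + 4 + 0
= 13


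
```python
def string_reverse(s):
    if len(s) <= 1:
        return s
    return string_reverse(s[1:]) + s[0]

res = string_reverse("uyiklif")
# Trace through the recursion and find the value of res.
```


string_reverse("uyiklif")
= string_reverse("yiklif") + "u"
= string_reverse("iklif") + "y" + "u"
= string_reverse("klif") + "i" + "y" + "u"
= string_reverse("lif") + "k" + "i" + "y" + "u"
= string_reverse("if") + "l" + "k" + "i" + "y" + "u"
= string_reverse("f") + "i" + "l" + "k" + "i" + "y" + "u"
= "f" + "i" + "l" + "k" + "i" + "y" + "u"
= "filkiyu"


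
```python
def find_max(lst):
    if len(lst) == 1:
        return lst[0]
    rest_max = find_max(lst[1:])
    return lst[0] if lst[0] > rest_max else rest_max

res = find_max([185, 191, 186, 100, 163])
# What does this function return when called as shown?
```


find_max([185, 191, 186, 100, 163])
= compare 185 with find_max([191, 186, 100, 163])
= compare 191 with find_max([186, 100, 163])
= compare 186 with find_max([100, 163])
= compare 100 with find_max([163])
Base: find_max([163]) = 163
compare 100 with 163: max = 163
compare 186 with 163: max = 186
compare 191 with 186: max = 191
compare 185 with 191: max = 191
= 191


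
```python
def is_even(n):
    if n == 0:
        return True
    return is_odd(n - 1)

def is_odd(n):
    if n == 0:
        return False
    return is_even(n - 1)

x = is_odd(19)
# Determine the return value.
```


is_odd(19)
= is_even(18)
= is_odd(17)
= is_even(16)
= is_odd(15)
= is_even(14)
= is_odd(13)
= is_even(12)
= is_odd(11)
= is_even(10)
= is_odd(9)
= is_even(8)
= is_odd(7)
= is_even(6)
= is_odd(5)
= is_even(4)
= is_odd(3)
= is_even(2)
= is_odd(1)
= is_even(0)
n == 0: return True
= True


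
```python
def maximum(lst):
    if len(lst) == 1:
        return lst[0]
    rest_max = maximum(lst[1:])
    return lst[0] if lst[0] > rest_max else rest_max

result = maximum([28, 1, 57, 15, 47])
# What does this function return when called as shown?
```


maximum([28, 1, 57, 15, 47])
= compare 28 with maximum([1, 57, 15, 47])
= compare 1 with maximum([57, 15, 47])
= compare 57 with maximum([15, 47])
= compare 15 with maximum([47])
Base: maximum([47]) = 47
compare 15 with 47: max = 47
compare 57 with 47: max = 57
compare 1 with 57: max = 57
compare 28 with 57: max = 57
= 57


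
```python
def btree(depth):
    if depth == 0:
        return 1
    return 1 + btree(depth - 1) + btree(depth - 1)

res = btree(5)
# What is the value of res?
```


btree(5)
= 1 + btree(4) + btree(4)
= 1 + 2 * btree(4)
btree(k) = 2^(k+1) - 1
btree(0) = 1
btree(1) = 3
btree(2) = 7
btree(3) = 15
btree(4) = 31
btree(5) = 2^6 - 1 = 63


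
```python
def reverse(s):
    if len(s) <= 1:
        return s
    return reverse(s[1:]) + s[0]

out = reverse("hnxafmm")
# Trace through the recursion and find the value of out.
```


reverse("hnxafmm")
= reverse("nxafmm") + "h"
= reverse("xafmm") + "n" + "h"
= reverse("afmm") + "x" + "n" + "h"
= reverse("fmm") + "a" + "x" + "n" + "h"
= reverse("mm") + "f" + "a" + "x" + "n" + "h"
= reverse("m") + "m" + "f" + "a" + "x" + "n" + "h"
= "m" + "m" + "f" + "a" + "x" + "n" + "h"
= "mmfaxnh"


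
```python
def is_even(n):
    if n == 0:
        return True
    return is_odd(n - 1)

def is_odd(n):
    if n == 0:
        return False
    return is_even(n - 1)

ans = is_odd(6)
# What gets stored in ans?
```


is_odd(6)
= is_even(5)
= is_odd(4)
= is_even(3)
= is_odd(2)
= is_even(1)
= is_odd(0)
n == 0: return False
= False


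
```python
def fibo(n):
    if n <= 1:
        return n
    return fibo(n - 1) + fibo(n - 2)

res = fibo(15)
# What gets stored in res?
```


fibo(15)
= fibo(14) + fibo(13)
= (fibo(13) + fibo(12)) + fibo(13)
Computing bottom-up: fibo(0)=0, fibo(1)=1, fibo(2)=1, fibo(3)=2, fibo(4)=3, fibo(5)=5, fibo(6)=8, fibo(7)=13, fibo(8)=21, fibo(9)=34, fibo(10)=55, fibo(11)=89, fibo(12)=144, fibo(13)=233, fibo(14)=377, fibo(15)=610
= 610


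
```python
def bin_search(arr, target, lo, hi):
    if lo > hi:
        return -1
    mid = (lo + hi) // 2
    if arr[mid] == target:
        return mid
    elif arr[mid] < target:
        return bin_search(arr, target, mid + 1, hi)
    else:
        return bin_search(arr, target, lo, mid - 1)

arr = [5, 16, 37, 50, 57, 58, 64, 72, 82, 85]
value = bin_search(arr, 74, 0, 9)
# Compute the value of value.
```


bin_search(arr, 74, 0, 9)
lo=0, hi=9, mid=4, arr[mid]=57
57 < 74, search right half
lo=5, hi=9, mid=7, arr[mid]=72
72 < 74, search right half
lo=8, hi=9, mid=8, arr[mid]=82
82 > 74, search left half
lo > hi, target not found, return -1
= -1


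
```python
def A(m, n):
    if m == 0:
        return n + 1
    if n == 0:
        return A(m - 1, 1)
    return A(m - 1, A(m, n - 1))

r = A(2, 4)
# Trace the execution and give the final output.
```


A(2, 4)
= A(1, A(2, 3))
First compute A(2, 3) = 9
= A(1, 9)
= 11


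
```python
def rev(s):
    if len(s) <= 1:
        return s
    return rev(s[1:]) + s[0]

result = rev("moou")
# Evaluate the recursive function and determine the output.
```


rev("moou")
= rev("oou") + "m"
= rev("ou") + "o" + "m"
= rev("u") + "o" + "o" + "m"
= "u" + "o" + "o" + "m"
= "uoom"


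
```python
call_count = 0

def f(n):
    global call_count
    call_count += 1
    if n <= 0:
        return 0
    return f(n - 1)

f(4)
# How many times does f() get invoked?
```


f(4) calls f(3) calls ... calls f(0)
Total calls: 4 + 1 (for base case) = 5


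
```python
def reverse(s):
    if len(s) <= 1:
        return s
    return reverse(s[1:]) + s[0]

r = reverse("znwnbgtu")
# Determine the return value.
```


reverse("znwnbgtu")
= reverse("nwnbgtu") + "z"
= reverse("wnbgtu") + "n" + "z"
= reverse("nbgtu") + "w" + "n" + "z"
= reverse("bgtu") + "n" + "w" + "n" + "z"
= reverse("gtu") + "b" + "n" + "w" + "n" + "z"
= reverse("tu") + "g" + "b" + "n" + "w" + "n" + "z"
= reverse("u") + "t" + "g" + "b" + "n" + "w" + "n" + "z"
= "u" + "t" + "g" + "b" + "n" + "w" + "n" + "z"
= "utgbnwnz"


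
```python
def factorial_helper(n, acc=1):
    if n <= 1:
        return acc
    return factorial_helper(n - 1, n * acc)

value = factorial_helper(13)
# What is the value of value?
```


factorial_helper(13, 1)
= factorial_helper(12, 13 * 1) = factorial_helper(12, 13)
= factorial_helper(11, 12 * 13) = factorial_helper(11, 156)
= factorial_helper(10, 11 * 156) = factorial_helper(10, 1716)
= factorial_helper(9, 10 * 1716) = factorial_helper(9, 17160)
= factorial_helper(8, 9 * 17160) = factorial_helper(8, 154440)
= factorial_helper(7, 8 * 154440) = factorial_helper(7, 1235520)
= factorial_helper(6, 7 * 1235520) = factorial_helper(6, 8648640)
= factorial_helper(5, 6 * 8648640) = factorial_helper(5, 51891840)
= factorial_helper(4, 5 * 51891840) = factorial_helper(4, 259459200)
= factorial_helper(3, 4 * 259459200) = factorial_helper(3, 1037836800)
= factorial_helper(2, 3 * 1037836800) = factorial_helper(2, 3113510400)
= factorial_helper(1, 2 * 3113510400) = factorial_helper(1, 6227020800)
n <= 1, return acc = 6227020800


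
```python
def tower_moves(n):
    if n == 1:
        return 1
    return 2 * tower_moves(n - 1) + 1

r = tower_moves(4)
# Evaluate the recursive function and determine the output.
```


tower_moves(4)
= 2 * tower_moves(3) + 1
= 2 * (2 * tower_moves(2) + 1) + 1
= 2 * (2 * (2 * tower_moves(1) + 1) + 1) + 1
Now compute bottom-up:
tower_moves(1) = 1
tower_moves(2) = 2 * 1 + 1 = 3
tower_moves(3) = 2 * 3 + 1 = 7
tower_moves(4) = 2 * 7 + 1 = 15
= 15


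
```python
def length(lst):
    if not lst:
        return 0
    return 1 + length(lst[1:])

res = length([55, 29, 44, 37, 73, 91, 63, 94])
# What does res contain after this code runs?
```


length([55, 29, 44, 37, 73, 91, 63, 94])
= 1 + length([29, 44, 37, 73, 91, 63, 94])
= 1 + 1 + length([44, 37, 73, 91, 63, 94])
= 1 + 1 + 1 + length([37, 73, 91, 63, 94])
= 1 + 1 + 1 + 1 + length([73, 91, 63, 94])
= 1 + 1 + 1 + 1 + 1 + length([91, 63, 94])
= 1 + 1 + 1 + 1 + 1 + 1 + length([63, 94])
= 1 + 1 + 1 + 1 + 1 + 1 + 1 + length([94])
= 1 + 1 + 1 + 1 + 1 + 1 + 1 + 1 + length([])
= 1 + 1 + 1 + 1 + 1 + 1 + 1 + 1 + 0
= 8


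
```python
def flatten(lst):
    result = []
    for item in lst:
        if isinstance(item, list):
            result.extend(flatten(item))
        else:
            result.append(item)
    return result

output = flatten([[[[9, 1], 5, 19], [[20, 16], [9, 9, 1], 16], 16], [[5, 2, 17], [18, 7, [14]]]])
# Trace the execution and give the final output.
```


flatten([[[[9, 1], 5, 19], [[20, 16], [9, 9, 1], 16], 16], [[5, 2, 17], [18, 7, [14]]]])
Processing each element:
  [[[9, 1], 5, 19], [[20, 16], [9, 9, 1], 16], 16] is a list -> flatten recursively -> [9, 1, 5, 19, 20, 16, 9, 9, 1, 16, 16]
  [[5, 2, 17], [18, 7, [14]]] is a list -> flatten recursively -> [5, 2, 17, 18, 7, 14]
= [9, 1, 5, 19, 20, 16, 9, 9, 1, 16, 16, 5, 2, 17, 18, 7, 14]


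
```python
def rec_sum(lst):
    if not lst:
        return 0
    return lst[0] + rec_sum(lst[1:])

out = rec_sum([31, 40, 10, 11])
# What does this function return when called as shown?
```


rec_sum([31, 40, 10, 11])
= 31 + rec_sum([40, 10, 11])
= 31 + 40 + rec_sum([10, 11])
= 31 + 40 + 10 + rec_sum([11])
= 31 + 40 + 10 + 11 + rec_sum([])
= 31 + 40 + 10 + 11 + 0
= 92


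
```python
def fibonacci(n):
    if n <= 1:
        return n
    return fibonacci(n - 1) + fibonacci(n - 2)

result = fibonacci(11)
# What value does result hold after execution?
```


fibonacci(11)
= fibonacci(10) + fibonacci(9)
= (fibonacci(9) + fibonacci(8)) + fibonacci(9)
Computing bottom-up: fibonacci(0)=0, fibonacci(1)=1, fibonacci(2)=1, fibonacci(3)=2, fibonacci(4)=3, fibonacci(5)=5, fibonacci(6)=8, fibonacci(7)=13, fibonacci(8)=21, fibonacci(9)=34, fibonacci(10)=55, fibonacci(11)=89
= 89


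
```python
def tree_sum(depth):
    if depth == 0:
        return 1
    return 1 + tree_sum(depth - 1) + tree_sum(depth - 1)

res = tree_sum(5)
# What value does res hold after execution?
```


tree_sum(5)
= 1 + tree_sum(4) + tree_sum(4)
= 1 + 2 * tree_sum(4)
tree_sum(k) = 2^(k+1) - 1
tree_sum(0) = 1
tree_sum(1) = 3
tree_sum(2) = 7
tree_sum(3) = 15
tree_sum(4) = 31
tree_sum(5) = 2^6 - 1 = 63


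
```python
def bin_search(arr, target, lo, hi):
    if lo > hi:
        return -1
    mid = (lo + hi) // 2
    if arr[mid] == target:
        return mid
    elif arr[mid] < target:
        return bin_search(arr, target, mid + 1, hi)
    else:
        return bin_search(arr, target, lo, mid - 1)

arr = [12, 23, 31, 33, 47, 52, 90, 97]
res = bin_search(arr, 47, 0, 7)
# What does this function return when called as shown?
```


bin_search(arr, 47, 0, 7)
lo=0, hi=7, mid=3, arr[mid]=33
33 < 47, search right half
lo=4, hi=7, mid=5, arr[mid]=52
52 > 47, search left half
lo=4, hi=4, mid=4, arr[mid]=47
arr[4] == 47, found at index 4
= 4


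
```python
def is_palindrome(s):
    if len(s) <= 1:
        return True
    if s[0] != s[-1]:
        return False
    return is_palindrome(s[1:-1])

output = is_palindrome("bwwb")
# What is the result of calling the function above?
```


is_palindrome("bwwb")
"bwwb": s[0]='b' == s[-1]='b' -> is_palindrome("ww")
"ww": s[0]='w' == s[-1]='w' -> is_palindrome("")
"": len <= 1 -> True
= True


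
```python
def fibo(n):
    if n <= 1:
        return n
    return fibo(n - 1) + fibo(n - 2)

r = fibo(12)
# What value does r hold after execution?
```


fibo(12)
= fibo(11) + fibo(10)
= (fibo(10) + fibo(9)) + fibo(10)
Computing bottom-up: fibo(0)=0, fibo(1)=1, fibo(2)=1, fibo(3)=2, fibo(4)=3, fibo(5)=5, fibo(6)=8, fibo(7)=13, fibo(8)=21, fibo(9)=34, fibo(10)=55, fibo(11)=89, fibo(12)=144
= 144


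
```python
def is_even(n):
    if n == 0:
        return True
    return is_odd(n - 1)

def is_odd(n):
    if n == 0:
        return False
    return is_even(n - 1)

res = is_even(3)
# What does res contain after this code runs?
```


is_even(3)
= is_odd(2)
= is_even(1)
= is_odd(0)
n == 0: return False
= False


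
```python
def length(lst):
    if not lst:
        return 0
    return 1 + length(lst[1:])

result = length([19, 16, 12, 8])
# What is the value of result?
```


length([19, 16, 12, 8])
= 1 + length([16, 12, 8])
= 1 + 1 + length([12, 8])
= 1 + 1 + 1 + length([8])
= 1 + 1 + 1 + 1 + length([])
= 1 + 1 + 1 + 1 + 0
= 4


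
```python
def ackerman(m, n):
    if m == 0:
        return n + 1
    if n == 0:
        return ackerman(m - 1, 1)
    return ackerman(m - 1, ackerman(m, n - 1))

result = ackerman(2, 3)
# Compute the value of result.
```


ackerman(2, 3)
= ackerman(1, ackerman(2, 2))
First compute ackerman(2, 2) = 7
= ackerman(1, 7)
= 9


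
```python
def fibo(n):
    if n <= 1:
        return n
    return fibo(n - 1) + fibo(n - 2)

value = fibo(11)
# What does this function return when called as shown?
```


fibo(11)
= fibo(10) + fibo(9)
= (fibo(9) + fibo(8)) + fibo(9)
Computing bottom-up: fibo(0)=0, fibo(1)=1, fibo(2)=1, fibo(3)=2, fibo(4)=3, fibo(5)=5, fibo(6)=8, fibo(7)=13, fibo(8)=21, fibo(9)=34, fibo(10)=55, fibo(11)=89
= 89


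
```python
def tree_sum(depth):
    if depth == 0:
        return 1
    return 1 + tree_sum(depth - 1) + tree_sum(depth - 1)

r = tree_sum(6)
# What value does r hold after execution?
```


tree_sum(6)
= 1 + tree_sum(5) + tree_sum(5)
= 1 + 2 * tree_sum(5)
tree_sum(k) = 2^(k+1) - 1
tree_sum(0) = 1
tree_sum(1) = 3
tree_sum(2) = 7
tree_sum(3) = 15
tree_sum(4) = 31
tree_sum(6) = 2^7 - 1 = 127


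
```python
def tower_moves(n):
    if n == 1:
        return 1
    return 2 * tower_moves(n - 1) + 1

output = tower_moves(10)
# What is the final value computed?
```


tower_moves(10)
= 2 * tower_moves(9) + 1
= 2 * (2 * tower_moves(8) + 1) + 1
= 2 * (2 * (2 * tower_moves(7) + 1) + 1) + 1
= 2 * (2 * (2 * (2 * tower_moves(6) + 1) + 1) + 1) + 1
= 2 * (2 * (2 * (2 * (2 * tower_moves(5) + 1) + 1) + 1) + 1) + 1
= 2 * (2 * (2 * (2 * (2 * (2 * tower_moves(4) + 1) + 1) + 1) + 1) + 1) + 1
= 2 * (2 * (2 * (2 * (2 * (2 * (2 * tower_moves(3) + 1) + 1) + 1) + 1) + 1) + 1) + 1
= 2 * (2 * (2 * (2 * (2 * (2 * (2 * (2 * tower_moves(2) + 1) + 1) + 1) + 1) + 1) + 1) + 1) + 1
= 2 * (2 * (2 * (2 * (2 * (2 * (2 * (2 * (2 * tower_moves(1) + 1) + 1) + 1) + 1) + 1) + 1) + 1) + 1) + 1
Now compute bottom-up:
tower_moves(1) = 1
tower_moves(2) = 2 * 1 + 1 = 3
tower_moves(3) = 2 * 3 + 1 = 7
tower_moves(4) = 2 * 7 + 1 = 15
tower_moves(5) = 2 * 15 + 1 = 31
tower_moves(6) = 2 * 31 + 1 = 63
tower_moves(7) = 2 * 63 + 1 = 127
tower_moves(8) = 2 * 127 + 1 = 255
tower_moves(9) = 2 * 255 + 1 = 511
tower_moves(10) = 2 * 511 + 1 = 1023
= 1023


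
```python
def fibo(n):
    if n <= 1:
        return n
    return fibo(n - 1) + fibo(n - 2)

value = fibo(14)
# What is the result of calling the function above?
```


fibo(14)
= fibo(13) + fibo(12)
= (fibo(12) + fibo(11)) + fibo(12)
Computing bottom-up: fibo(0)=0, fibo(1)=1, fibo(2)=1, fibo(3)=2, fibo(4)=3, fibo(5)=5, fibo(6)=8, fibo(7)=13, fibo(8)=21, fibo(9)=34, fibo(10)=55, fibo(11)=89, fibo(12)=144, fibo(13)=233, fibo(14)=377
= 377


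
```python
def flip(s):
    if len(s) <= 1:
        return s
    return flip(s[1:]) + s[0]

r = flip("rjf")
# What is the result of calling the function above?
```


flip("rjf")
= flip("jf") + "r"
= flip("f") + "j" + "r"
= "f" + "j" + "r"
= "fjr"


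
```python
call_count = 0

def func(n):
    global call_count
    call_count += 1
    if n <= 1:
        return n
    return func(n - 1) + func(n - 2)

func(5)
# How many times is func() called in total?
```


func(5) calls func(4) and func(3); each non-base call branches into two more.
Let C(k) = total number of calls made by func(k), including the call to func(k) itself.
Base cases: C(0) = 1, C(1) = 1
Recurrence: C(k) = 1 + C(k-1) + C(k-2)
  C(2) = 1 + C(1) + C(0) = 1 + 1 + 1 = 3
  C(3) = 1 + C(2) + C(1) = 1 + 3 + 1 = 5
  C(4) = 1 + C(3) + C(2) = 1 + 5 + 3 = 9
  C(5) = 1 + C(4) + C(3) = 1 + 9 + 5 = 15
Total calls = C(5) = 15


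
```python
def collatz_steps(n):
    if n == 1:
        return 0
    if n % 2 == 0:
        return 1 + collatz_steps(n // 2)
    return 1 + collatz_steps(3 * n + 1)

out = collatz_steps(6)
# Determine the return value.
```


collatz_steps(6)
6 is even -> collatz_steps(3)
3 is odd -> 3*3+1 = 10 -> collatz_steps(10)
10 is even -> collatz_steps(5)
5 is odd -> 3*5+1 = 16 -> collatz_steps(16)
16 is even -> collatz_steps(8)
8 is even -> collatz_steps(4)
4 is even -> collatz_steps(2)
2 is even -> collatz_steps(1)
Reached 1 after 8 steps
= 8


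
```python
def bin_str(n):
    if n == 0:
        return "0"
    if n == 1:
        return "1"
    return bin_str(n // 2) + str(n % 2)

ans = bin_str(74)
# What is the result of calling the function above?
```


bin_str(74)
= bin_str(37) + "0"
= bin_str(18) + "1" + "0"
= bin_str(9) + "0" + "1" + "0"
= bin_str(4) + "1" + "0" + "1" + "0"
= bin_str(2) + "0" + "1" + "0" + "1" + "0"
= bin_str(1) + "0" + "0" + "1" + "0" + "1" + "0"
= "1" + "0" + "0" + "1" + "0" + "1" + "0"
= "1001010"


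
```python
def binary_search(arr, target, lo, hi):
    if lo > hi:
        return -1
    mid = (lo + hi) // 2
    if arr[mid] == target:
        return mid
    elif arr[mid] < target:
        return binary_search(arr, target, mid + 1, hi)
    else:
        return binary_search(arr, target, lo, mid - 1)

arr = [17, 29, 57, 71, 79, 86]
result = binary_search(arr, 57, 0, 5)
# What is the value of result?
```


binary_search(arr, 57, 0, 5)
lo=0, hi=5, mid=2, arr[mid]=57
arr[2] == 57, found at index 2
= 2


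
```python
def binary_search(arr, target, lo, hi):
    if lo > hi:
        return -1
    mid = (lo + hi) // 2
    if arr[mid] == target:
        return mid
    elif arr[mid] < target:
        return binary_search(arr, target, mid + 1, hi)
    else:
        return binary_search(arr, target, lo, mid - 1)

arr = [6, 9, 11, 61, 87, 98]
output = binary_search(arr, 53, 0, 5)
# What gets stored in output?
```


binary_search(arr, 53, 0, 5)
lo=0, hi=5, mid=2, arr[mid]=11
11 < 53, search right half
lo=3, hi=5, mid=4, arr[mid]=87
87 > 53, search left half
lo=3, hi=3, mid=3, arr[mid]=61
61 > 53, search left half
lo > hi, target not found, return -1
= -1


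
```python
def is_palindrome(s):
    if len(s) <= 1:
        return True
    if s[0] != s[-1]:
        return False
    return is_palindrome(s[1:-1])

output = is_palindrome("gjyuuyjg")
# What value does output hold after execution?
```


is_palindrome("gjyuuyjg")
"gjyuuyjg": s[0]='g' == s[-1]='g' -> is_palindrome("jyuuyj")
"jyuuyj": s[0]='j' == s[-1]='j' -> is_palindrome("yuuy")
"yuuy": s[0]='y' == s[-1]='y' -> is_palindrome("uu")
"uu": s[0]='u' == s[-1]='u' -> is_palindrome("")
"": len <= 1 -> True
= True


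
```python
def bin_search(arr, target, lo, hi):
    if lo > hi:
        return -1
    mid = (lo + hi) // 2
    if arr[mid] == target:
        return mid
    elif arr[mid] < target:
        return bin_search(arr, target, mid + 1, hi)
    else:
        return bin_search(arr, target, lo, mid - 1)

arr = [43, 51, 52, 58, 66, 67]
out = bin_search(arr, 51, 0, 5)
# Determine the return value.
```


bin_search(arr, 51, 0, 5)
lo=0, hi=5, mid=2, arr[mid]=52
52 > 51, search left half
lo=0, hi=1, mid=0, arr[mid]=43
43 < 51, search right half
lo=1, hi=1, mid=1, arr[mid]=51
arr[1] == 51, found at index 1
= 1


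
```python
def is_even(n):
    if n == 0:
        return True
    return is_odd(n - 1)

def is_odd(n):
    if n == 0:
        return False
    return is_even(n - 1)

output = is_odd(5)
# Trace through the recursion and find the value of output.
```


is_odd(5)
= is_even(4)
= is_odd(3)
= is_even(2)
= is_odd(1)
= is_even(0)
n == 0: return True
= True


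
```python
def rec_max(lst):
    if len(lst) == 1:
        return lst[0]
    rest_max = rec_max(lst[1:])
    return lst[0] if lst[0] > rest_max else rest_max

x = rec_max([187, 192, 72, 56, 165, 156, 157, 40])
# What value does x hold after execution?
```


rec_max([187, 192, 72, 56, 165, 156, 157, 40])
= compare 187 with rec_max([192, 72, 56, 165, 156, 157, 40])
= compare 192 with rec_max([72, 56, 165, 156, 157, 40])
= compare 72 with rec_max([56, 165, 156, 157, 40])
= compare 56 with rec_max([165, 156, 157, 40])
= compare 165 with rec_max([156, 157, 40])
= compare 156 with rec_max([157, 40])
= compare 157 with rec_max([40])
Base: rec_max([40]) = 40
compare 157 with 40: max = 157
compare 156 with 157: max = 157
compare 165 with 157: max = 165
compare 56 with 165: max = 165
compare 72 with 165: max = 165
compare 192 with 165: max = 192
compare 187 with 192: max = 192
= 192


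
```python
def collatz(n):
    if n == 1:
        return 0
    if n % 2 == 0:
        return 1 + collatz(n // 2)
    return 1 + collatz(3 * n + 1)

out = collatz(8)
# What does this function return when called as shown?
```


collatz(8)
8 is even -> collatz(4)
4 is even -> collatz(2)
2 is even -> collatz(1)
Reached 1 after 3 steps
= 3


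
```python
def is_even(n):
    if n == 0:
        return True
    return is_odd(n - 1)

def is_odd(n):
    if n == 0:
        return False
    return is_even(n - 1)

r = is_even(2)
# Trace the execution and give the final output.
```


is_even(2)
= is_odd(1)
= is_even(0)
n == 0: return True
= True


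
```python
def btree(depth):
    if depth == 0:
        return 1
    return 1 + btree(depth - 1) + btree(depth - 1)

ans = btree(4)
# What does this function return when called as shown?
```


btree(4)
= 1 + btree(3) + btree(3)
= 1 + 2 * btree(3)
btree(k) = 2^(k+1) - 1
btree(0) = 1
btree(1) = 3
btree(2) = 7
btree(3) = 15
btree(4) = 31
btree(4) = 2^5 - 1 = 31


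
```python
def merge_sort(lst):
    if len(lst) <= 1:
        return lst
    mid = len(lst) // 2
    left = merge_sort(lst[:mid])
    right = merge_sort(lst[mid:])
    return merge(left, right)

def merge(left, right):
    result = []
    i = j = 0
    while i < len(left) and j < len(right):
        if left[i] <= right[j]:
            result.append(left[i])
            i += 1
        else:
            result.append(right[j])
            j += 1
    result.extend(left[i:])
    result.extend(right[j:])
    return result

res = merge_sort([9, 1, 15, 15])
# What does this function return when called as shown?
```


merge_sort([9, 1, 15, 15])
Split into [9, 1] and [15, 15]
Left sorted: [1, 9]
Right sorted: [15, 15]
Merge [1, 9] and [15, 15]
= [1, 9, 15, 15]
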